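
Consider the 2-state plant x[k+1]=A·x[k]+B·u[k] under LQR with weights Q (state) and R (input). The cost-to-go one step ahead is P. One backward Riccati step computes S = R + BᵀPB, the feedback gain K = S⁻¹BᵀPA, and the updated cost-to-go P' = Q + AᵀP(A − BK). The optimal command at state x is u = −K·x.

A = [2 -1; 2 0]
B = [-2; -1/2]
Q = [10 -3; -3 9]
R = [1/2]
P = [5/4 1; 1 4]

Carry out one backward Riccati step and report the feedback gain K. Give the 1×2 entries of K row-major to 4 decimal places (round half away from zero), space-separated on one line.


BᵀP = [-3.0000 -4.0000]
S = R + BᵀPB = [1/2] + [8.0000] = [8.5000]
BᵀPA = [-14.0000 3.0000]
K = S⁻¹·BᵀPA = [-1.6471 0.3529]
A−BK = [-1.2941 -0.2941; 1.1765 0.1765]
AᵀP(A−BK) = [5.9412 0.4412; 0.4412 0.1912]
P' = Q + AᵀP(A−BK) = [15.9412 -2.5588; -2.5588 9.1912]
tr(P') = 25.1324

-1.6471 0.3529


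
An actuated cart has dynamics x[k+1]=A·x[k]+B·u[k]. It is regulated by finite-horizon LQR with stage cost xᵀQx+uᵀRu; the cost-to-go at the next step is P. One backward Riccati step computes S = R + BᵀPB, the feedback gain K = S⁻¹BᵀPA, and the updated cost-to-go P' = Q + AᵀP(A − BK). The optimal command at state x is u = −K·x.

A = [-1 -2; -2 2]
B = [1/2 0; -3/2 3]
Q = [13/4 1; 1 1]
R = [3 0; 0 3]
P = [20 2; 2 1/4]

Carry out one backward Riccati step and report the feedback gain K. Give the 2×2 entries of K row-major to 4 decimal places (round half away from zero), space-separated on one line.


-1.1387 -1.8394 -1.0219 -1.3431

BᵀP = [7.0000 0.6250; 6.0000 0.7500]
S = R + BᵀPB = [3 0; 0 3] + [2.5625 1.8750; 1.8750 2.2500] = [5.5625 1.8750; 1.8750 5.2500]
BᵀPA = [-8.2500 -12.7500; -7.5000 -10.5000]
K = S⁻¹·BᵀPA = [-1.1387 -1.8394; -1.0219 -1.3431]
A−BK = [-0.4307 -1.0803; -0.6423 3.2701]
AᵀP(A−BK) = [11.9416 17.7518; 17.7518 27.4453]
P' = Q + AᵀP(A−BK) = [15.1916 18.7518; 18.7518 28.4453]
tr(P') = 43.6369


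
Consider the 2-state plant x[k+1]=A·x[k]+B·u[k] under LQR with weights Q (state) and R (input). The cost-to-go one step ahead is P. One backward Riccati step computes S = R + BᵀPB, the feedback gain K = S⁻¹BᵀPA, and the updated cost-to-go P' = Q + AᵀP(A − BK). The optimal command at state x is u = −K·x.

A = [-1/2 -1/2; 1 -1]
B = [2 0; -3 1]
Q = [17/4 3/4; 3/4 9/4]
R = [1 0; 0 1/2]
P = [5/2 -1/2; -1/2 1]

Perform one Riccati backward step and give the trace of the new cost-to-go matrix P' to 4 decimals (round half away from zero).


BᵀP = [6.5000 -4.0000; -0.5000 1.0000]
S = R + BᵀPB = [1 0; 0 1/2] + [25.0000 -4.0000; -4.0000 1.0000] = [26.0000 -4.0000; -4.0000 1.5000]
BᵀPA = [-7.2500 0.7500; 1.2500 -0.7500]
K = S⁻¹·BᵀPA = [-0.2554 -0.0815; 0.1522 -0.7174]
A−BK = [0.0109 -0.3370; 0.0815 -0.5272]
AᵀP(A−BK) = [0.0829 -0.0693; -0.0693 0.6481]
P' = Q + AᵀP(A−BK) = [4.3329 0.6807; 0.6807 2.8981]
tr(P') = 7.2310

7.2310


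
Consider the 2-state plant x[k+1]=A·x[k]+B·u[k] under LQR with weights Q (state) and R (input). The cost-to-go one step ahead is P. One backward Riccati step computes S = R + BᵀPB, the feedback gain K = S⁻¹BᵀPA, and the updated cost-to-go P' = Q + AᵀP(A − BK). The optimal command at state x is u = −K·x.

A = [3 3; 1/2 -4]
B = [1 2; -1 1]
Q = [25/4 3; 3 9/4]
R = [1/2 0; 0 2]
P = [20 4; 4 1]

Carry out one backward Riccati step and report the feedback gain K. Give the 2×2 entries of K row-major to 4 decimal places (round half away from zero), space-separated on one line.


BᵀP = [16.0000 3.0000; 44.0000 9.0000]
S = R + BᵀPB = [1/2 0; 0 2] + [13.0000 35.0000; 35.0000 97.0000] = [13.5000 35.0000; 35.0000 99.0000]
BᵀPA = [49.5000 36.0000; 136.5000 96.0000]
K = S⁻¹·BᵀPA = [1.1031 1.8296; 0.9888 0.3229]
A−BK = [-0.0807 0.5247; 0.6143 -2.4933]
AᵀP(A−BK) = [2.6749 1.3632; 1.3632 3.1390]
P' = Q + AᵀP(A−BK) = [8.9249 4.3632; 4.3632 5.3890]
tr(P') = 14.3139

1.1031 1.8296 0.9888 0.3229


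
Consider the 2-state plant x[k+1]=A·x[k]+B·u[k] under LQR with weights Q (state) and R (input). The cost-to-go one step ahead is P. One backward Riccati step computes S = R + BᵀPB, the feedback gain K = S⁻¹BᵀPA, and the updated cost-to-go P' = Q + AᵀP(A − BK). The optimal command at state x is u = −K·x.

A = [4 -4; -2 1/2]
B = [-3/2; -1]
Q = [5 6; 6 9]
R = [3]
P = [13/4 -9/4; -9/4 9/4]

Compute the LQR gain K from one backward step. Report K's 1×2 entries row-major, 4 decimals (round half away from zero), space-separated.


-2.1935 1.9032

BᵀP = [-2.6250 1.1250]
S = R + BᵀPB = [3] + [2.8125] = [5.8125]
BᵀPA = [-12.7500 11.0625]
K = S⁻¹·BᵀPA = [-2.1935 1.9032]
A−BK = [0.7097 -1.1452; -4.1935 2.4032]
AᵀP(A−BK) = [69.0323 -52.4839; -52.4839 40.5081]
P' = Q + AᵀP(A−BK) = [74.0323 -46.4839; -46.4839 49.5081]
tr(P') = 123.5403


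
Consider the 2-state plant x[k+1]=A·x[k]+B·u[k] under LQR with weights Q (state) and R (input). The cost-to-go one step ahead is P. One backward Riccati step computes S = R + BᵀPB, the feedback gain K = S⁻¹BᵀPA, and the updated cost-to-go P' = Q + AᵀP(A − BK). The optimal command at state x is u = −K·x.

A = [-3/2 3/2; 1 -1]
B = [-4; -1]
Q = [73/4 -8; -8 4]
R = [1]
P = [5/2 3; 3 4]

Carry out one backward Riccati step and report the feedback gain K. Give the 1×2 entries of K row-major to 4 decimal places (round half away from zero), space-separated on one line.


BᵀP = [-13.0000 -16.0000]
S = R + BᵀPB = [1] + [68.0000] = [69.0000]
BᵀPA = [3.5000 -3.5000]
K = S⁻¹·BᵀPA = [0.0507 -0.0507]
A−BK = [-1.2971 1.2971; 1.0507 -1.0507]
AᵀP(A−BK) = [0.4475 -0.4475; -0.4475 0.4475]
P' = Q + AᵀP(A−BK) = [18.6975 -8.4475; -8.4475 4.4475]
tr(P') = 23.1449

0.0507 -0.0507


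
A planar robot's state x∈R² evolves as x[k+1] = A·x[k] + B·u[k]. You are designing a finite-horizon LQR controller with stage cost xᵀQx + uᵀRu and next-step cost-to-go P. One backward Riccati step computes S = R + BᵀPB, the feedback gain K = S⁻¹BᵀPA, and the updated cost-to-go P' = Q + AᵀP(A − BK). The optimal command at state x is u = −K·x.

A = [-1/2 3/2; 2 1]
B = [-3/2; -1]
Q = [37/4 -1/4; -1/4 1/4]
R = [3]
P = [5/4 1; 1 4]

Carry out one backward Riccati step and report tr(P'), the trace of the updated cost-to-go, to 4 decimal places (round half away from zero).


18.9732

BᵀP = [-2.8750 -5.5000]
S = R + BᵀPB = [3] + [9.8125] = [12.8125]
BᵀPA = [-9.5625 -9.8125]
K = S⁻¹·BᵀPA = [-0.7463 -0.7659]
A−BK = [-1.6195 0.3512; 1.2537 0.2341]
AᵀP(A−BK) = [7.1756 2.2390; 2.2390 2.2976]
P' = Q + AᵀP(A−BK) = [16.4256 1.9890; 1.9890 2.5476]
tr(P') = 18.9732


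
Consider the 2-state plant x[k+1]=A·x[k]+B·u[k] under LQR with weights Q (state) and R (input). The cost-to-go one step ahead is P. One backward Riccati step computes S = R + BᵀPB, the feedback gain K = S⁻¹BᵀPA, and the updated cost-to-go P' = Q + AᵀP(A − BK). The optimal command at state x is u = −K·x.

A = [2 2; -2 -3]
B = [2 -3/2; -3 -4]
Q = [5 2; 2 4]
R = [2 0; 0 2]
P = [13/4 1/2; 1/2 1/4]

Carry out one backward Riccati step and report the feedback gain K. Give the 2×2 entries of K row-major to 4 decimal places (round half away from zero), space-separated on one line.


BᵀP = [5.0000 0.2500; -6.8750 -1.7500]
S = R + BᵀPB = [2 0; 0 2] + [9.2500 -8.5000; -8.5000 17.3125] = [11.2500 -8.5000; -8.5000 19.3125]
BᵀPA = [9.5000 9.2500; -10.2500 -8.5000]
K = S⁻¹·BᵀPA = [0.6644 0.7336; -0.2383 -0.1172]
A−BK = [0.3138 0.3569; -0.9602 -1.2680]
AᵀP(A−BK) = [1.2456 1.3287; 1.3287 1.4673]
P' = Q + AᵀP(A−BK) = [6.2456 3.3287; 3.3287 5.4673]
tr(P') = 11.7129

0.6644 0.7336 -0.2383 -0.1172


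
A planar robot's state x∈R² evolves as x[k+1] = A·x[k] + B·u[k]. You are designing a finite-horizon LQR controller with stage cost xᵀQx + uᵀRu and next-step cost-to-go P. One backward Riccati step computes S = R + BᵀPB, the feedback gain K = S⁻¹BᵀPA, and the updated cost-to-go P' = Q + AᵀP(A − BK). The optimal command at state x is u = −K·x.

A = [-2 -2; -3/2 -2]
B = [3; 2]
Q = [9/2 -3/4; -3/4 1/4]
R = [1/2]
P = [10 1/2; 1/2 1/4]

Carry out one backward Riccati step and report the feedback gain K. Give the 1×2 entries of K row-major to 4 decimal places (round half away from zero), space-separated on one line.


BᵀP = [31.0000 2.0000]
S = R + BᵀPB = [1/2] + [97.0000] = [97.5000]
BᵀPA = [-65.0000 -66.0000]
K = S⁻¹·BᵀPA = [-0.6667 -0.6769]
A−BK = [0.0000 0.0308; -0.1667 -0.6462]
AᵀP(A−BK) = [0.2292 0.2500; 0.2500 0.3231]
P' = Q + AᵀP(A−BK) = [4.7292 -0.5000; -0.5000 0.5731]
tr(P') = 5.3022

-0.6667 -0.6769


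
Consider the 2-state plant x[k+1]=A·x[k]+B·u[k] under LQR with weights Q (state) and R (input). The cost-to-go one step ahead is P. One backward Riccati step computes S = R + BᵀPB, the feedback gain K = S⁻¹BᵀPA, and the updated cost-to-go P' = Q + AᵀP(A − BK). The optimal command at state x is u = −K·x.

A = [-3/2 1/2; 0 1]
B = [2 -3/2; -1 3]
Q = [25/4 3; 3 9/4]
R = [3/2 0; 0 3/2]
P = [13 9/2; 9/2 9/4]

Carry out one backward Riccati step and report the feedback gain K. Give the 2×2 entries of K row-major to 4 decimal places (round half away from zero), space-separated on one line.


BᵀP = [21.5000 6.7500; -6.0000 0.0000]
S = R + BᵀPB = [3/2 0; 0 3/2] + [36.2500 -12.0000; -12.0000 9.0000] = [37.7500 -12.0000; -12.0000 10.5000]
BᵀPA = [-32.2500 17.5000; 9.0000 -3.0000]
K = S⁻¹·BᵀPA = [-0.9138 0.5854; -0.1872 0.3834]
A−BK = [0.0468 -0.0958; -0.3522 0.4354]
AᵀP(A−BK) = [1.4643 -1.0698; -1.0698 0.9049]
P' = Q + AᵀP(A−BK) = [7.7143 1.9302; 1.9302 3.1549]
tr(P') = 10.8692

-0.9138 0.5854 -0.1872 0.3834


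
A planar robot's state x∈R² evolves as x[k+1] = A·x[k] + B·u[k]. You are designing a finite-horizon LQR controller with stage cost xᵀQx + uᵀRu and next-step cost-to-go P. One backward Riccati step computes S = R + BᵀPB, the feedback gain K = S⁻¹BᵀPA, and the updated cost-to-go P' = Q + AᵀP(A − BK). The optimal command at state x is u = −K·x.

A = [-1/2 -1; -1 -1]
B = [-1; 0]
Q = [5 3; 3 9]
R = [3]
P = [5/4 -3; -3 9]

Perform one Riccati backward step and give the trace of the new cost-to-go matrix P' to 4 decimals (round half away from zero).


22.5147

BᵀP = [-1.2500 3.0000]
S = R + BᵀPB = [3] + [1.2500] = [4.2500]
BᵀPA = [-2.3750 -1.7500]
K = S⁻¹·BᵀPA = [-0.5588 -0.4118]
A−BK = [-1.0588 -1.4118; -1.0000 -1.0000]
AᵀP(A−BK) = [4.9853 4.1471; 4.1471 3.5294]
P' = Q + AᵀP(A−BK) = [9.9853 7.1471; 7.1471 12.5294]
tr(P') = 22.5147


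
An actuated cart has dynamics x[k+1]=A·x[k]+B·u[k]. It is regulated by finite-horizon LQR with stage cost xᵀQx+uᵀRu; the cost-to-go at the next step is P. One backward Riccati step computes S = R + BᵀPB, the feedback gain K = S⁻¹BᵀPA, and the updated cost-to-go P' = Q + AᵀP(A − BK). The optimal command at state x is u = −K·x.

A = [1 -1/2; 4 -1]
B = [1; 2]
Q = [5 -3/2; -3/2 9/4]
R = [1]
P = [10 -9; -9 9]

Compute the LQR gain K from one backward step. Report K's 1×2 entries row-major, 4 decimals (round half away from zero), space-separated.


2.5455 -0.4545

BᵀP = [-8.0000 9.0000]
S = R + BᵀPB = [1] + [10.0000] = [11.0000]
BᵀPA = [28.0000 -5.0000]
K = S⁻¹·BᵀPA = [2.5455 -0.4545]
A−BK = [-1.5455 -0.0455; -1.0909 -0.0909]
AᵀP(A−BK) = [10.7273 -1.2727; -1.2727 0.2273]
P' = Q + AᵀP(A−BK) = [15.7273 -2.7727; -2.7727 2.4773]
tr(P') = 18.2045


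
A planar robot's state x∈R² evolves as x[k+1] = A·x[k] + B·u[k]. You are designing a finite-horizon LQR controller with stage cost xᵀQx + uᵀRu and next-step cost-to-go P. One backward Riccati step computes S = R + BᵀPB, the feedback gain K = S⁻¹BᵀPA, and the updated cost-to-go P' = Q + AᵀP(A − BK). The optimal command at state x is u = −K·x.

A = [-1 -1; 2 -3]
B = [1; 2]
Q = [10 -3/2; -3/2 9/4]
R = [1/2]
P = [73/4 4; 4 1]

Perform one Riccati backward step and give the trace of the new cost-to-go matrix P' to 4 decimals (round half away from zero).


BᵀP = [26.2500 6.0000]
S = R + BᵀPB = [1/2] + [38.2500] = [38.7500]
BᵀPA = [-14.2500 -44.2500]
K = S⁻¹·BᵀPA = [-0.3677 -1.1419]
A−BK = [-0.6323 0.1419; 2.7355 -0.7161]
AᵀP(A−BK) = [1.0097 -0.0226; -0.0226 0.7194]
P' = Q + AᵀP(A−BK) = [11.0097 -1.5226; -1.5226 2.9694]
tr(P') = 13.9790

13.9790


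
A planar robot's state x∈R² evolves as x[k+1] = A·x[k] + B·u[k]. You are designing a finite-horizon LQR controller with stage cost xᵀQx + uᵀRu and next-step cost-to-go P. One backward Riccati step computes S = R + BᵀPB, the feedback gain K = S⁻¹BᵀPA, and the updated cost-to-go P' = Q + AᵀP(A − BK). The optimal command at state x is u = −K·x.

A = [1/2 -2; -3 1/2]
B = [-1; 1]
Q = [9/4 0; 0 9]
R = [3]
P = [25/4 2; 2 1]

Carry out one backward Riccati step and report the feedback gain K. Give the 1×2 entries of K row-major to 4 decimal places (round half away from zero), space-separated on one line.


0.1400 1.2800

BᵀP = [-4.2500 -1.0000]
S = R + BᵀPB = [3] + [3.2500] = [6.2500]
BᵀPA = [0.8750 8.0000]
K = S⁻¹·BᵀPA = [0.1400 1.2800]
A−BK = [0.6400 -0.7200; -3.1400 -0.7800]
AᵀP(A−BK) = [4.4400 3.6300; 3.6300 11.0100]
P' = Q + AᵀP(A−BK) = [6.6900 3.6300; 3.6300 20.0100]
tr(P') = 26.7000


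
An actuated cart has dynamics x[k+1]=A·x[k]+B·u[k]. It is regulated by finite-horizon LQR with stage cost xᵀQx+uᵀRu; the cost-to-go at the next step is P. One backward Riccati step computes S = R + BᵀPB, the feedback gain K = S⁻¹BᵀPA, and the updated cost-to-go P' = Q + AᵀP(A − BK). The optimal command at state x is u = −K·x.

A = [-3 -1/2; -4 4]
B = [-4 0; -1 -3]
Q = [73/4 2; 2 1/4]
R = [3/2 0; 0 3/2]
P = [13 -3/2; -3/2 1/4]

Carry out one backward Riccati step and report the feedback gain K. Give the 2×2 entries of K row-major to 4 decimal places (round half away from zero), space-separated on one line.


BᵀP = [-50.5000 5.7500; 4.5000 -0.7500]
S = R + BᵀPB = [3/2 0; 0 3/2] + [196.2500 -17.2500; -17.2500 2.2500] = [197.7500 -17.2500; -17.2500 3.7500]
BᵀPA = [128.5000 48.2500; -10.5000 -5.2500]
K = S⁻¹·BᵀPA = [0.6774 0.2035; 0.3159 -0.4637]
A−BK = [-0.2905 0.3142; -2.3750 2.8125]
AᵀP(A−BK) = [1.2753 -0.5245; -0.5245 0.9945]
P' = Q + AᵀP(A−BK) = [19.5253 1.4755; 1.4755 1.2445]
tr(P') = 20.7698

0.6774 0.2035 0.3159 -0.4637


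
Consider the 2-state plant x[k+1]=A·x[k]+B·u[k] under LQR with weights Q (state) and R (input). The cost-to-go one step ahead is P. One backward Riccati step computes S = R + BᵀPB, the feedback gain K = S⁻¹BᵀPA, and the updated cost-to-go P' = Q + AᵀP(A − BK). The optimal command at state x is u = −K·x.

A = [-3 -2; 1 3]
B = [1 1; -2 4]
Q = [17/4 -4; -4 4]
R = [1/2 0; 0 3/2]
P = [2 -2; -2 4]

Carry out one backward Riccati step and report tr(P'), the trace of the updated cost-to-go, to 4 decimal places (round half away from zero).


BᵀP = [6.0000 -10.0000; -6.0000 14.0000]
S = R + BᵀPB = [1/2 0; 0 3/2] + [26.0000 -34.0000; -34.0000 50.0000] = [26.5000 -34.0000; -34.0000 51.5000]
BᵀPA = [-28.0000 -42.0000; 32.0000 54.0000]
K = S⁻¹·BᵀPA = [-1.6958 -1.5665; -0.4982 0.0144]
A−BK = [-0.8060 -0.4479; -0.3988 -0.1904]
AᵀP(A−BK) = [2.4599 1.6790; 1.6790 1.4323]
P' = Q + AᵀP(A−BK) = [6.7099 -2.3210; -2.3210 5.4323]
tr(P') = 12.1422

12.1422


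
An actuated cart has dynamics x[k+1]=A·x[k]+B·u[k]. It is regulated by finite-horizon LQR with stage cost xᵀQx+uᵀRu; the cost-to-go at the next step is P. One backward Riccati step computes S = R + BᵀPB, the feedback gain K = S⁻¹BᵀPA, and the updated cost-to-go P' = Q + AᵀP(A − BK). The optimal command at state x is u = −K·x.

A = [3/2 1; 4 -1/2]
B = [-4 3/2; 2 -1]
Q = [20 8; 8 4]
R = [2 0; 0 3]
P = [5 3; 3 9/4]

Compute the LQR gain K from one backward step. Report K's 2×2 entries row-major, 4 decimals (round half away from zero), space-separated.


BᵀP = [-14.0000 -7.5000; 4.5000 2.2500]
S = R + BᵀPB = [2 0; 0 3] + [41.0000 -13.5000; -13.5000 4.5000] = [43.0000 -13.5000; -13.5000 7.5000]
BᵀPA = [-51.0000 -10.2500; 15.7500 3.3750]
K = S⁻¹·BᵀPA = [-1.2112 -0.2233; -0.0802 0.0481]
A−BK = [-3.2246 0.0348; 6.3422 -0.0053]
AᵀP(A−BK) = [22.7406 0.6056; 0.6056 0.1116]
P' = Q + AᵀP(A−BK) = [42.7406 8.6056; 8.6056 4.1116]
tr(P') = 46.8523

-1.2112 -0.2233 -0.0802 0.0481


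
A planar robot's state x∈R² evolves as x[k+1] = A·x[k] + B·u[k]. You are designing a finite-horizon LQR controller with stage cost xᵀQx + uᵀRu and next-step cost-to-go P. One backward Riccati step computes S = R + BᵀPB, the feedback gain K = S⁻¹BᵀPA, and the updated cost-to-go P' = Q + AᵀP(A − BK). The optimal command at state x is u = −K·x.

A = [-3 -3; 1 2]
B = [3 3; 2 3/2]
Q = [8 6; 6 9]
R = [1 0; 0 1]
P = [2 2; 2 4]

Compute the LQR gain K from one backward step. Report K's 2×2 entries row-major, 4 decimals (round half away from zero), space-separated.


BᵀP = [10.0000 14.0000; 9.0000 12.0000]
S = R + BᵀPB = [1 0; 0 1] + [58.0000 51.0000; 51.0000 45.0000] = [59.0000 51.0000; 51.0000 46.0000]
BᵀPA = [-16.0000 -2.0000; -15.0000 -3.0000]
K = S⁻¹·BᵀPA = [0.2566 0.5398; -0.6106 -0.6637]
A−BK = [-1.9381 -2.6283; 1.4027 1.9159]
AᵀP(A−BK) = [4.9469 6.6814; 6.6814 9.0885]
P' = Q + AᵀP(A−BK) = [12.9469 12.6814; 12.6814 18.0885]
tr(P') = 31.0354

0.2566 0.5398 -0.6106 -0.6637


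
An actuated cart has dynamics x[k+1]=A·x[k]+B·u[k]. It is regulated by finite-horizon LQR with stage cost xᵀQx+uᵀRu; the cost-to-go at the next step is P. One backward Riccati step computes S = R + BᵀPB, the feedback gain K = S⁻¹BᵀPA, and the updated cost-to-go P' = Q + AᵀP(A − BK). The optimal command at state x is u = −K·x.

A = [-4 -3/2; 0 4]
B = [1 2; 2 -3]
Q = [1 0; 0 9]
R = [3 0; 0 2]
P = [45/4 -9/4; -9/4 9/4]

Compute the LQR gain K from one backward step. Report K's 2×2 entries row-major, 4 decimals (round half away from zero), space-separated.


-1.3526 0.3806 -1.1445 -0.9702

BᵀP = [6.7500 2.2500; 29.2500 -11.2500]
S = R + BᵀPB = [3 0; 0 2] + [11.2500 6.7500; 6.7500 92.2500] = [14.2500 6.7500; 6.7500 94.2500]
BᵀPA = [-27.0000 -1.1250; -117.0000 -88.8750]
K = S⁻¹·BᵀPA = [-1.3526 0.3806; -1.1445 -0.9702]
A−BK = [-0.3584 0.0598; -0.7283 0.3280]
AᵀP(A−BK) = [9.5723 0.2601; 0.2601 2.5114]
P' = Q + AᵀP(A−BK) = [10.5723 0.2601; 0.2601 11.5114]
tr(P') = 22.0837


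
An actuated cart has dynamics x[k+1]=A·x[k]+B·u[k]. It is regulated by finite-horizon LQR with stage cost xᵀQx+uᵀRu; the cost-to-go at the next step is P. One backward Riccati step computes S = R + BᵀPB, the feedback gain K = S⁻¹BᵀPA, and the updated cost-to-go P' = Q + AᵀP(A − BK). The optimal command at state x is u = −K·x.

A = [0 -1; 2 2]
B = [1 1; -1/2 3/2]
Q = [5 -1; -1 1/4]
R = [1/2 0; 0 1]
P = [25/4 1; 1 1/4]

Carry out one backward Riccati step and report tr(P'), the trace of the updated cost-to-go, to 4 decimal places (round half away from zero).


6.0373

BᵀP = [5.7500 0.8750; 7.7500 1.3750]
S = R + BᵀPB = [1/2 0; 0 1] + [5.3125 7.0625; 7.0625 9.8125] = [5.8125 7.0625; 7.0625 10.8125]
BᵀPA = [1.7500 -4.0000; 2.7500 -5.0000]
K = S⁻¹·BᵀPA = [-0.0386 -0.6120; 0.2795 -0.0627]
A−BK = [-0.2410 -0.3253; 1.5614 1.7880]
AᵀP(A−BK) = [0.2988 0.2434; 0.2434 0.4886]
P' = Q + AᵀP(A−BK) = [5.2988 -0.7566; -0.7566 0.7386]
tr(P') = 6.0373


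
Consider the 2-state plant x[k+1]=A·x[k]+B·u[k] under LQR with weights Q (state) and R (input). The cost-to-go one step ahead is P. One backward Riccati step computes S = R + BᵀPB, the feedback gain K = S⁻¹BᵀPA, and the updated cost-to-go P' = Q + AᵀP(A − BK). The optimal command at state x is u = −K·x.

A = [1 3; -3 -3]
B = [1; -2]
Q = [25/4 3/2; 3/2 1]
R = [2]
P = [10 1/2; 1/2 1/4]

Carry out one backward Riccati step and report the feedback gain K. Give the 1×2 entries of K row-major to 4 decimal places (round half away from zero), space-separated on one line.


0.8182 2.4545

BᵀP = [9.0000 0.0000]
S = R + BᵀPB = [2] + [9.0000] = [11.0000]
BᵀPA = [9.0000 27.0000]
K = S⁻¹·BᵀPA = [0.8182 2.4545]
A−BK = [0.1818 0.5455; -1.3636 1.9091]
AᵀP(A−BK) = [1.8864 4.1591; 4.1591 16.9773]
P' = Q + AᵀP(A−BK) = [8.1364 5.6591; 5.6591 17.9773]
tr(P') = 26.1136


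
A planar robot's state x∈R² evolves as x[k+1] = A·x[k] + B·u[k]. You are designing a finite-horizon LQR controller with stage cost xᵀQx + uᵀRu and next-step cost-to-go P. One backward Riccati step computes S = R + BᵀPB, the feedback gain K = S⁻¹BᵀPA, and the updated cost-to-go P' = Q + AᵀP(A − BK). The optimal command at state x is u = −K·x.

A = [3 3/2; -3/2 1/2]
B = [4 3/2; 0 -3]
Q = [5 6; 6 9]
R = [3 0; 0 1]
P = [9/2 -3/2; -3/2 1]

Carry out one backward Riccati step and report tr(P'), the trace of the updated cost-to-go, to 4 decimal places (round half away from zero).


15.5632

BᵀP = [18.0000 -6.0000; 11.2500 -5.2500]
S = R + BᵀPB = [3 0; 0 1] + [72.0000 45.0000; 45.0000 32.6250] = [75.0000 45.0000; 45.0000 33.6250]
BᵀPA = [63.0000 24.0000; 41.6250 14.2500]
K = S⁻¹·BᵀPA = [0.4936 0.3336; 0.5774 -0.0226]
A−BK = [0.1596 0.1996; 0.2321 0.4321]
AᵀP(A−BK) = [1.1216 0.5516; 0.5516 0.4416]
P' = Q + AᵀP(A−BK) = [6.1216 6.5516; 6.5516 9.4416]
tr(P') = 15.5632


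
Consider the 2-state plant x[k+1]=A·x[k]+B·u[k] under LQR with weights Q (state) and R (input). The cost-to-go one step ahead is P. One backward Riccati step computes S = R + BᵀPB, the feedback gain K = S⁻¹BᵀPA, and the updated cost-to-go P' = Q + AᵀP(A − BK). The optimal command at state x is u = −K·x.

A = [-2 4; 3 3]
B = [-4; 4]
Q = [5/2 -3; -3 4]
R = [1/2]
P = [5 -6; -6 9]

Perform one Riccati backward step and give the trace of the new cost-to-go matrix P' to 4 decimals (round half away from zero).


24.0150

BᵀP = [-44.0000 60.0000]
S = R + BᵀPB = [1/2] + [416.0000] = [416.5000]
BᵀPA = [268.0000 4.0000]
K = S⁻¹·BᵀPA = [0.6435 0.0096]
A−BK = [0.5738 4.0384; 0.4262 2.9616]
AᵀP(A−BK) = [0.5534 2.4262; 2.4262 16.9616]
P' = Q + AᵀP(A−BK) = [3.0534 -0.5738; -0.5738 20.9616]
tr(P') = 24.0150


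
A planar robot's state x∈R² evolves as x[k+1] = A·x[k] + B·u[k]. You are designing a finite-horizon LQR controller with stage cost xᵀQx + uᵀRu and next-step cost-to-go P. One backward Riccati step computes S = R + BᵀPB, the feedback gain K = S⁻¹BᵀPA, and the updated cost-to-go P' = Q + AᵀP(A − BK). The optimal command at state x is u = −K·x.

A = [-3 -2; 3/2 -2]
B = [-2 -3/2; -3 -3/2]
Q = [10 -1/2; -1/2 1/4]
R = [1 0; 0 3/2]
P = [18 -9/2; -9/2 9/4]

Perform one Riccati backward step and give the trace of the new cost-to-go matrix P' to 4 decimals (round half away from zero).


54.9281

BᵀP = [-22.5000 2.2500; -20.2500 3.3750]
S = R + BᵀPB = [1 0; 0 3/2] + [38.2500 30.3750; 30.3750 25.3125] = [39.2500 30.3750; 30.3750 26.8125]
BᵀPA = [70.8750 40.5000; 65.8125 33.7500]
K = S⁻¹·BᵀPA = [-0.7608 0.4682; 3.3165 0.7283]
A−BK = [0.4530 0.0289; 4.1922 0.4971]
AᵀP(A−BK) = [43.2215 6.6329; 6.6329 1.4566]
P' = Q + AᵀP(A−BK) = [53.2215 6.1329; 6.1329 1.7066]
tr(P') = 54.9281


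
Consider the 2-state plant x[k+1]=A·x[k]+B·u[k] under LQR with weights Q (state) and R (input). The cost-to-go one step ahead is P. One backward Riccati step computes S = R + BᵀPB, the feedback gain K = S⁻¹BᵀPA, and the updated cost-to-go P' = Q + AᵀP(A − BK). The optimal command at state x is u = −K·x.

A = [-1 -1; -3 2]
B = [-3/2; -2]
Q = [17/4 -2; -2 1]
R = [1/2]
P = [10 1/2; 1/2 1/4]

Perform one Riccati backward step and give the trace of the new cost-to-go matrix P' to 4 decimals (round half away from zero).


BᵀP = [-16.0000 -1.2500]
S = R + BᵀPB = [1/2] + [26.5000] = [27.0000]
BᵀPA = [19.7500 13.5000]
K = S⁻¹·BᵀPA = [0.7315 0.5000]
A−BK = [0.0972 -0.2500; -1.5370 3.0000]
AᵀP(A−BK) = [0.8032 -0.8750; -0.8750 2.2500]
P' = Q + AᵀP(A−BK) = [5.0532 -2.8750; -2.8750 3.2500]
tr(P') = 8.3032

8.3032


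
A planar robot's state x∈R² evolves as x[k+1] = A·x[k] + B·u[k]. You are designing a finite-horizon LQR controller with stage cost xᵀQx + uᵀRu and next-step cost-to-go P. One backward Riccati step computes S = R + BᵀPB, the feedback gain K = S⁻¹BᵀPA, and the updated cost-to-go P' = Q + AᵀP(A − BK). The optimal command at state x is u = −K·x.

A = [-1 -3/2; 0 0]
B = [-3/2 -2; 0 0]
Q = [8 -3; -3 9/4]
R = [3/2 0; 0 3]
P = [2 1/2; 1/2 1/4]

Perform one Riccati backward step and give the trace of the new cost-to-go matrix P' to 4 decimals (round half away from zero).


11.2250

BᵀP = [-3.0000 -0.7500; -4.0000 -1.0000]
S = R + BᵀPB = [3/2 0; 0 3] + [4.5000 6.0000; 6.0000 8.0000] = [6.0000 6.0000; 6.0000 11.0000]
BᵀPA = [3.0000 4.5000; 4.0000 6.0000]
K = S⁻¹·BᵀPA = [0.3000 0.4500; 0.2000 0.3000]
A−BK = [-0.1500 -0.2250; 0.0000 0.0000]
AᵀP(A−BK) = [0.3000 0.4500; 0.4500 0.6750]
P' = Q + AᵀP(A−BK) = [8.3000 -2.5500; -2.5500 2.9250]
tr(P') = 11.2250


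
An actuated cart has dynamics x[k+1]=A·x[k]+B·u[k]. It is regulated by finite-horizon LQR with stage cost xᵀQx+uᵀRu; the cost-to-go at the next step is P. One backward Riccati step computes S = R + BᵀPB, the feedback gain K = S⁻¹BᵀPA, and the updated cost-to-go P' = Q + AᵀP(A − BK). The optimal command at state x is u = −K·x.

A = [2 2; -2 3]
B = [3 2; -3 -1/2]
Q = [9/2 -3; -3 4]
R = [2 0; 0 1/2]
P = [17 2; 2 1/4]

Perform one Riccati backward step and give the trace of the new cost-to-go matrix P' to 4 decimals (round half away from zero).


BᵀP = [45.0000 5.2500; 33.0000 3.8750]
S = R + BᵀPB = [2 0; 0 1/2] + [119.2500 87.3750; 87.3750 64.0625] = [121.2500 87.3750; 87.3750 64.5625]
BᵀPA = [79.5000 105.7500; 58.2500 77.6250]
K = S⁻¹·BᵀPA = [0.2225 0.2322; 0.6011 0.8881]
A−BK = [0.1303 -0.4728; -1.0319 4.1406]
AᵀP(A−BK) = [0.2967 0.3096; 0.3096 0.7578]
P' = Q + AᵀP(A−BK) = [4.7967 -2.6904; -2.6904 4.7578]
tr(P') = 9.5545

9.5545


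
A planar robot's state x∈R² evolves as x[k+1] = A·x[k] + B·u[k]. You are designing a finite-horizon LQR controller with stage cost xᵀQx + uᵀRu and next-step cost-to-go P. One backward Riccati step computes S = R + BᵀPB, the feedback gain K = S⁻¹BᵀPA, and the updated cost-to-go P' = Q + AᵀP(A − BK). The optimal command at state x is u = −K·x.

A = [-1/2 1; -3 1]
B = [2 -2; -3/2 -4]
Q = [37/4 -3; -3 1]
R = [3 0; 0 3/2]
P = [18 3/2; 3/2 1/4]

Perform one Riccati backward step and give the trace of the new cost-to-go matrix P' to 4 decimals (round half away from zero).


10.9588

BᵀP = [33.7500 2.6250; -42.0000 -4.0000]
S = R + BᵀPB = [3 0; 0 3/2] + [63.5625 -78.0000; -78.0000 100.0000] = [66.5625 -78.0000; -78.0000 101.5000]
BᵀPA = [-24.7500 36.3750; 33.0000 -46.0000]
K = S⁻¹·BᵀPA = [0.0921 0.1548; 0.3959 -0.3342]
A−BK = [0.1076 0.0219; -1.2784 -0.1046]
AᵀP(A−BK) = [0.4648 -0.1387; -0.1387 0.2440]
P' = Q + AᵀP(A−BK) = [9.7148 -3.1387; -3.1387 1.2440]
tr(P') = 10.9588


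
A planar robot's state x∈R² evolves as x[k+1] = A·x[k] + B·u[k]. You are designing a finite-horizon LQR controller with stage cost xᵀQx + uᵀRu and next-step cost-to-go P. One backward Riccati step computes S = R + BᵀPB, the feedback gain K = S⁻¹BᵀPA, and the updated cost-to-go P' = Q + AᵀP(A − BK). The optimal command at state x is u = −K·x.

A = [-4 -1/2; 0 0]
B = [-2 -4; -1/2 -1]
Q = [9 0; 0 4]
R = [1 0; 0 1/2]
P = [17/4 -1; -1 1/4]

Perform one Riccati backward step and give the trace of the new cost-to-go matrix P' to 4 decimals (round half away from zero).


BᵀP = [-8.0000 1.8750; -16.0000 3.7500]
S = R + BᵀPB = [1 0; 0 1/2] + [15.0625 30.1250; 30.1250 60.2500] = [16.0625 30.1250; 30.1250 60.7500]
BᵀPA = [32.0000 4.0000; 64.0000 8.0000]
K = S⁻¹·BᵀPA = [0.2343 0.0293; 0.9373 0.1172]
A−BK = [0.2178 0.0272; 1.0545 0.1318]
AᵀP(A−BK) = [0.5144 0.0643; 0.0643 0.0080]
P' = Q + AᵀP(A−BK) = [9.5144 0.0643; 0.0643 4.0080]
tr(P') = 13.5225

13.5225


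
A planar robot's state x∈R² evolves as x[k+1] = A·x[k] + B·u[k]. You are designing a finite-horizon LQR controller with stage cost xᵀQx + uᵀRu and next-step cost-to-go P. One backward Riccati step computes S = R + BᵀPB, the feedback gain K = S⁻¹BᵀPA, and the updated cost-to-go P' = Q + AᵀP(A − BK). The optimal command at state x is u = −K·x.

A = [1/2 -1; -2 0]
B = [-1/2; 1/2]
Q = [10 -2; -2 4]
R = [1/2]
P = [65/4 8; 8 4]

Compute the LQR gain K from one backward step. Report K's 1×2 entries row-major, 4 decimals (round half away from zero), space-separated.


1.2400 2.6400

BᵀP = [-4.1250 -2.0000]
S = R + BᵀPB = [1/2] + [1.0625] = [1.5625]
BᵀPA = [1.9375 4.1250]
K = S⁻¹·BᵀPA = [1.2400 2.6400]
A−BK = [1.1200 0.3200; -2.6200 -1.3200]
AᵀP(A−BK) = [1.6600 2.7600; 2.7600 5.3600]
P' = Q + AᵀP(A−BK) = [11.6600 0.7600; 0.7600 9.3600]
tr(P') = 21.0200


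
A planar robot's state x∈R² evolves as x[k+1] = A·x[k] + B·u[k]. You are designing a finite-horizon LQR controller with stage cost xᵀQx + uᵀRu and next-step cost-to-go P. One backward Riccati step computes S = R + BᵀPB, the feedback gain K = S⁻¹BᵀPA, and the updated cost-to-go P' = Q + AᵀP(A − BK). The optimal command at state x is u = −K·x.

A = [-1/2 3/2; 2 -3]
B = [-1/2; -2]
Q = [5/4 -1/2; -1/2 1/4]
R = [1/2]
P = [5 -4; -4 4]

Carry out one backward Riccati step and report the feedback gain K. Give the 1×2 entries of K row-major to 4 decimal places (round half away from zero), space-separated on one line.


-1.5128 2.6923

BᵀP = [5.5000 -6.0000]
S = R + BᵀPB = [1/2] + [9.2500] = [9.7500]
BᵀPA = [-14.7500 26.2500]
K = S⁻¹·BᵀPA = [-1.5128 2.6923]
A−BK = [-1.2564 2.8462; -1.0256 2.3846]
AᵀP(A−BK) = [2.9359 -6.0385; -6.0385 12.5769]
P' = Q + AᵀP(A−BK) = [4.1859 -6.5385; -6.5385 12.8269]
tr(P') = 17.0128


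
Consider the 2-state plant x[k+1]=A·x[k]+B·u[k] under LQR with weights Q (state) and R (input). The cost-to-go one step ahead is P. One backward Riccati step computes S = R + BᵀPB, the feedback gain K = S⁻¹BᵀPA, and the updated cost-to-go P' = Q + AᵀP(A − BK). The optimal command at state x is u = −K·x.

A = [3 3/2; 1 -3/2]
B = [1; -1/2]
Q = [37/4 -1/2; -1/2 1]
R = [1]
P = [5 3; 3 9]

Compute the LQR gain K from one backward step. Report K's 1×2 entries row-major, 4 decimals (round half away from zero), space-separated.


1.7143 1.4286

BᵀP = [3.5000 -1.5000]
S = R + BᵀPB = [1] + [4.2500] = [5.2500]
BᵀPA = [9.0000 7.5000]
K = S⁻¹·BᵀPA = [1.7143 1.4286]
A−BK = [1.2857 0.0714; 1.8571 -0.7857]
AᵀP(A−BK) = [56.5714 -12.8571; -12.8571 7.2857]
P' = Q + AᵀP(A−BK) = [65.8214 -13.3571; -13.3571 8.2857]
tr(P') = 74.1071


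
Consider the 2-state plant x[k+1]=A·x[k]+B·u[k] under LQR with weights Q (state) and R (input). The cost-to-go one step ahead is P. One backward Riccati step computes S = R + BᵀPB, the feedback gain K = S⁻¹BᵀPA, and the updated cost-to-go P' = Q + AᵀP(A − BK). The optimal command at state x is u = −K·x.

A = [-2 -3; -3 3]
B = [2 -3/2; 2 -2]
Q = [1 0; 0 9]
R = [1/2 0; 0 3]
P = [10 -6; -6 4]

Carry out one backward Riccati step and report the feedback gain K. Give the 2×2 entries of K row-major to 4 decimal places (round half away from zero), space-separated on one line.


-0.3252 -4.8780 0.3089 -1.3659

BᵀP = [8.0000 -4.0000; -3.0000 1.0000]
S = R + BᵀPB = [1/2 0; 0 3] + [8.0000 -4.0000; -4.0000 2.5000] = [8.5000 -4.0000; -4.0000 5.5000]
BᵀPA = [-4.0000 -36.0000; 3.0000 12.0000]
K = S⁻¹·BᵀPA = [-0.3252 -4.8780; 0.3089 -1.3659]
A−BK = [-0.8862 4.7073; -1.7317 10.0244]
AᵀP(A−BK) = [1.7724 -9.4146; -9.4146 74.7805]
P' = Q + AᵀP(A−BK) = [2.7724 -9.4146; -9.4146 83.7805]
tr(P') = 86.5528


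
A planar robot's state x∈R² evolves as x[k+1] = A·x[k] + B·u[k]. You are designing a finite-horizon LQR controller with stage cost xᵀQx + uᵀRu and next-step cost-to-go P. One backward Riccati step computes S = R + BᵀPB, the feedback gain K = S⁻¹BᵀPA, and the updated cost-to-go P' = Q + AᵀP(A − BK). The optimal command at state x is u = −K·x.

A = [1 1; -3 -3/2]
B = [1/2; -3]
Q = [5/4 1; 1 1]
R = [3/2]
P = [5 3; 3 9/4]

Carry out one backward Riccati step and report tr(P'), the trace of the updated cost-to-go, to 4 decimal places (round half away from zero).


BᵀP = [-6.5000 -5.2500]
S = R + BᵀPB = [3/2] + [12.5000] = [14.0000]
BᵀPA = [9.2500 1.3750]
K = S⁻¹·BᵀPA = [0.6607 0.0982]
A−BK = [0.6696 0.9509; -1.0179 -1.2054]
AᵀP(A−BK) = [1.1384 0.7165; 0.7165 0.9275]
P' = Q + AᵀP(A−BK) = [2.3884 1.7165; 1.7165 1.9275]
tr(P') = 4.3158

4.3158


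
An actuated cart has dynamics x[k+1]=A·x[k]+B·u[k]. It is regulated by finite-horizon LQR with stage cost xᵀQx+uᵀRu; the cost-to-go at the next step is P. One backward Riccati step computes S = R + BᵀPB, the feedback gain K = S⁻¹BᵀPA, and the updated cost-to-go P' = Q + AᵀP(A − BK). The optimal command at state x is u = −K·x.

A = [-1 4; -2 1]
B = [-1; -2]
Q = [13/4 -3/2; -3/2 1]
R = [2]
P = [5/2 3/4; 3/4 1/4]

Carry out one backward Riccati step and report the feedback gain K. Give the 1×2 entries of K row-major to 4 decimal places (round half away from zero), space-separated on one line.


0.7647 -2.0294

BᵀP = [-4.0000 -1.2500]
S = R + BᵀPB = [2] + [6.5000] = [8.5000]
BᵀPA = [6.5000 -17.2500]
K = S⁻¹·BᵀPA = [0.7647 -2.0294]
A−BK = [-0.2353 1.9706; -0.4706 -3.0588]
AᵀP(A−BK) = [1.5294 -4.0588; -4.0588 11.2426]
P' = Q + AᵀP(A−BK) = [4.7794 -5.5588; -5.5588 12.2426]
tr(P') = 17.0221


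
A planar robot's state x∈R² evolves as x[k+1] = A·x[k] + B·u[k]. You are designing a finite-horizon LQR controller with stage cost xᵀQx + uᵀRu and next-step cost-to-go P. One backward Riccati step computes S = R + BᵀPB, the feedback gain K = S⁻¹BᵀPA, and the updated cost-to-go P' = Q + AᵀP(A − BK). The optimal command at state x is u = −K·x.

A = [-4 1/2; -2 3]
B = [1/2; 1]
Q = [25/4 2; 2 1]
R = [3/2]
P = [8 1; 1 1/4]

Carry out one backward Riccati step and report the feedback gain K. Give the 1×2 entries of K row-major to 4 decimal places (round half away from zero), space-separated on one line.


-4.5263 1.0000

BᵀP = [5.0000 0.7500]
S = R + BᵀPB = [3/2] + [3.2500] = [4.7500]
BᵀPA = [-21.5000 4.7500]
K = S⁻¹·BᵀPA = [-4.5263 1.0000]
A−BK = [-1.7368 0.0000; 2.5263 2.0000]
AᵀP(A−BK) = [47.6842 -9.0000; -9.0000 2.5000]
P' = Q + AᵀP(A−BK) = [53.9342 -7.0000; -7.0000 3.5000]
tr(P') = 57.4342


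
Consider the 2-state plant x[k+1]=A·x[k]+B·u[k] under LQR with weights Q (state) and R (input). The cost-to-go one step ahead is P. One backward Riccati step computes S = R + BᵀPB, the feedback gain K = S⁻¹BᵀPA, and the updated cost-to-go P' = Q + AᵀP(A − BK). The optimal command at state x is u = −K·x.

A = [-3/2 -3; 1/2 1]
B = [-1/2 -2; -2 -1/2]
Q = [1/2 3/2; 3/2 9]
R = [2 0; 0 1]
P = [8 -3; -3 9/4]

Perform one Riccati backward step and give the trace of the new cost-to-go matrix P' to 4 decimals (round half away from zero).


BᵀP = [2.0000 -3.0000; -14.5000 4.8750]
S = R + BᵀPB = [2 0; 0 1] + [5.0000 -2.5000; -2.5000 26.5625] = [7.0000 -2.5000; -2.5000 27.5625]
BᵀPA = [-4.5000 -9.0000; 24.1875 48.3750]
K = S⁻¹·BᵀPA = [-0.3405 -0.6810; 0.8467 1.6933]
A−BK = [0.0231 0.0462; 0.2424 0.4848]
AᵀP(A−BK) = [1.0516 2.1031; 2.1031 4.2062]
P' = Q + AᵀP(A−BK) = [1.5516 3.6031; 3.6031 13.2062]
tr(P') = 14.7578

14.7578


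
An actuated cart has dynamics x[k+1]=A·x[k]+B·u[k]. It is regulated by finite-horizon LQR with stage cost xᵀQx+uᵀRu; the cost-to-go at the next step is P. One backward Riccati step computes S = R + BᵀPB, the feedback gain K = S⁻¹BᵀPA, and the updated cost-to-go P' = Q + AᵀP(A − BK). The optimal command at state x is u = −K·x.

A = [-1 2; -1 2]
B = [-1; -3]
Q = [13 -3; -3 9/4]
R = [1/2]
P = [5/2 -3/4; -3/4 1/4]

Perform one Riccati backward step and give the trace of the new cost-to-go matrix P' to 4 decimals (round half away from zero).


BᵀP = [-0.2500 0.0000]
S = R + BᵀPB = [1/2] + [0.2500] = [0.7500]
BᵀPA = [0.2500 -0.5000]
K = S⁻¹·BᵀPA = [0.3333 -0.6667]
A−BK = [-0.6667 1.3333; 0.0000 0.0000]
AᵀP(A−BK) = [1.1667 -2.3333; -2.3333 4.6667]
P' = Q + AᵀP(A−BK) = [14.1667 -5.3333; -5.3333 6.9167]
tr(P') = 21.0833

21.0833


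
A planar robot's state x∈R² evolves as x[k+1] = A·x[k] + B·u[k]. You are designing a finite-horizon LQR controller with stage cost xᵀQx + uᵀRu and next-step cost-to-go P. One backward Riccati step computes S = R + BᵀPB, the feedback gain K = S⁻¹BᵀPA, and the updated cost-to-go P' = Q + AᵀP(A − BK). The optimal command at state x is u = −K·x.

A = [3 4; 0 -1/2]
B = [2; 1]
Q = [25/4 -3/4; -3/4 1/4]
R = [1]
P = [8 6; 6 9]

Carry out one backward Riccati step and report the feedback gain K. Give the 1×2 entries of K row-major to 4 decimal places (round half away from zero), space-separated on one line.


BᵀP = [22.0000 21.0000]
S = R + BᵀPB = [1] + [65.0000] = [66.0000]
BᵀPA = [66.0000 77.5000]
K = S⁻¹·BᵀPA = [1.0000 1.1742]
A−BK = [1.0000 1.6515; -1.0000 -1.6742]
AᵀP(A−BK) = [6.0000 9.5000; 9.5000 15.2462]
P' = Q + AᵀP(A−BK) = [12.2500 8.7500; 8.7500 15.4962]
tr(P') = 27.7462

1.0000 1.1742


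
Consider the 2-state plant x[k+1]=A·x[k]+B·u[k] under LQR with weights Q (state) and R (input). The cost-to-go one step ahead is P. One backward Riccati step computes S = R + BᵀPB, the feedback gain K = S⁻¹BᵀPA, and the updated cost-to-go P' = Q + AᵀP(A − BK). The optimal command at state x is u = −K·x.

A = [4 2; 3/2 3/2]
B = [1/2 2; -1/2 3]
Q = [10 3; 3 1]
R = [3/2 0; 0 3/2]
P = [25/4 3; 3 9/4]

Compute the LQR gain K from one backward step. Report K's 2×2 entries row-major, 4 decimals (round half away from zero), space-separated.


0.7945 0.2788 1.2284 0.7360

BᵀP = [1.6250 0.3750; 21.5000 12.7500]
S = R + BᵀPB = [3/2 0; 0 3/2] + [0.6250 4.3750; 4.3750 81.2500] = [2.1250 4.3750; 4.3750 82.7500]
BᵀPA = [7.0625 3.8125; 105.1250 62.1250]
K = S⁻¹·BᵀPA = [0.7945 0.2788; 1.2284 0.7360]
A−BK = [1.1460 0.3886; -1.7879 -0.5687]
AᵀP(A−BK) = [6.3171 2.7199; 2.7199 1.2746]
P' = Q + AᵀP(A−BK) = [16.3171 5.7199; 5.7199 2.2746]
tr(P') = 18.5918


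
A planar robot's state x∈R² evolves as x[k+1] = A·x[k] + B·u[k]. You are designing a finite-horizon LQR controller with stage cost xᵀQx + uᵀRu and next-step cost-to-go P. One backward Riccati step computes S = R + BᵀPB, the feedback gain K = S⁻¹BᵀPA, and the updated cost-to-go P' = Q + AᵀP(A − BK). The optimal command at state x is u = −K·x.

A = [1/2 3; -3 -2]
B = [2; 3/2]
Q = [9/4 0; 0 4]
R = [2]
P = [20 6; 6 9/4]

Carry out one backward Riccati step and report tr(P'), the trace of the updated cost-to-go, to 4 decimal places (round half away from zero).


16.8853

BᵀP = [49.0000 15.3750]
S = R + BᵀPB = [2] + [121.0625] = [123.0625]
BᵀPA = [-21.6250 116.2500]
K = S⁻¹·BᵀPA = [-0.1757 0.9446]
A−BK = [0.8514 1.1107; -2.7364 -3.4170]
AᵀP(A−BK) = [3.4500 3.9279; 3.9279 7.1854]
P' = Q + AᵀP(A−BK) = [5.7000 3.9279; 3.9279 11.1854]
tr(P') = 16.8853


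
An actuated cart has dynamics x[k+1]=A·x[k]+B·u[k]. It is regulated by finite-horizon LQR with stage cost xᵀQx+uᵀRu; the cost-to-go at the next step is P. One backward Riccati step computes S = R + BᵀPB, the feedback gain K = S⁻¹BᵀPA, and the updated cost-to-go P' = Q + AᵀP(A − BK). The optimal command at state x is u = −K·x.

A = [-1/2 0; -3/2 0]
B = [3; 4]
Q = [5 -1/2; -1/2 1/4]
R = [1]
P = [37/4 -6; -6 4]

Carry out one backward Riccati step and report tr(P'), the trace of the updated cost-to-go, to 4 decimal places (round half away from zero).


7.2647

BᵀP = [3.7500 -2.0000]
S = R + BᵀPB = [1] + [3.2500] = [4.2500]
BᵀPA = [1.1250 0.0000]
K = S⁻¹·BᵀPA = [0.2647 0.0000]
A−BK = [-1.2941 0.0000; -2.5588 0.0000]
AᵀP(A−BK) = [2.0147 0.0000; 0.0000 0.0000]
P' = Q + AᵀP(A−BK) = [7.0147 -0.5000; -0.5000 0.2500]
tr(P') = 7.2647


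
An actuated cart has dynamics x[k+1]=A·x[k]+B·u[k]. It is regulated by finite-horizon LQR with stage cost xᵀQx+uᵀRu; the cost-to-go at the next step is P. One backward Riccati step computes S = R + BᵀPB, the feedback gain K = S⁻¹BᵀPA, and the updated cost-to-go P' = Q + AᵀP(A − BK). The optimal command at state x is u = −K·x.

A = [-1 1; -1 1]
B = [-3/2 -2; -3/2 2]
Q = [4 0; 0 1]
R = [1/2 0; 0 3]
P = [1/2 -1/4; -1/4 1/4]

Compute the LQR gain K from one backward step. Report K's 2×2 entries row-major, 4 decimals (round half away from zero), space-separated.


0.3307 -0.3307 0.0315 -0.0315

BᵀP = [-0.3750 0.0000; -1.5000 1.0000]
S = R + BᵀPB = [1/2 0; 0 3] + [0.5625 0.7500; 0.7500 5.0000] = [1.0625 0.7500; 0.7500 8.0000]
BᵀPA = [0.3750 -0.3750; 0.5000 -0.5000]
K = S⁻¹·BᵀPA = [0.3307 -0.3307; 0.0315 -0.0315]
A−BK = [-0.4409 0.4409; -0.5669 0.5669]
AᵀP(A−BK) = [0.1102 -0.1102; -0.1102 0.1102]
P' = Q + AᵀP(A−BK) = [4.1102 -0.1102; -0.1102 1.1102]
tr(P') = 5.2205
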